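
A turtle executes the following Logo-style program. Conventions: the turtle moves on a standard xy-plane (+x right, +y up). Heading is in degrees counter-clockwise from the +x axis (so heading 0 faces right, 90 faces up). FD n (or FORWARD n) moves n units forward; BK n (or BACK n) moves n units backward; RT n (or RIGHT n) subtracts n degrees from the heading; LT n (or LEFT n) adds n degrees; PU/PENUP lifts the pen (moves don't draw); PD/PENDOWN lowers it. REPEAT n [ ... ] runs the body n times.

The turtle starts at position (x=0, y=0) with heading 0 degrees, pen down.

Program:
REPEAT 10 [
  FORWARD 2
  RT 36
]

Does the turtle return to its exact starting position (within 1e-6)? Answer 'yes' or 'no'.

Answer: yes

Derivation:
Executing turtle program step by step:
Start: pos=(0,0), heading=0, pen down
REPEAT 10 [
  -- iteration 1/10 --
  FD 2: (0,0) -> (2,0) [heading=0, draw]
  RT 36: heading 0 -> 324
  -- iteration 2/10 --
  FD 2: (2,0) -> (3.618,-1.176) [heading=324, draw]
  RT 36: heading 324 -> 288
  -- iteration 3/10 --
  FD 2: (3.618,-1.176) -> (4.236,-3.078) [heading=288, draw]
  RT 36: heading 288 -> 252
  -- iteration 4/10 --
  FD 2: (4.236,-3.078) -> (3.618,-4.98) [heading=252, draw]
  RT 36: heading 252 -> 216
  -- iteration 5/10 --
  FD 2: (3.618,-4.98) -> (2,-6.155) [heading=216, draw]
  RT 36: heading 216 -> 180
  -- iteration 6/10 --
  FD 2: (2,-6.155) -> (0,-6.155) [heading=180, draw]
  RT 36: heading 180 -> 144
  -- iteration 7/10 --
  FD 2: (0,-6.155) -> (-1.618,-4.98) [heading=144, draw]
  RT 36: heading 144 -> 108
  -- iteration 8/10 --
  FD 2: (-1.618,-4.98) -> (-2.236,-3.078) [heading=108, draw]
  RT 36: heading 108 -> 72
  -- iteration 9/10 --
  FD 2: (-2.236,-3.078) -> (-1.618,-1.176) [heading=72, draw]
  RT 36: heading 72 -> 36
  -- iteration 10/10 --
  FD 2: (-1.618,-1.176) -> (0,0) [heading=36, draw]
  RT 36: heading 36 -> 0
]
Final: pos=(0,0), heading=0, 10 segment(s) drawn

Start position: (0, 0)
Final position: (0, 0)
Distance = 0; < 1e-6 -> CLOSED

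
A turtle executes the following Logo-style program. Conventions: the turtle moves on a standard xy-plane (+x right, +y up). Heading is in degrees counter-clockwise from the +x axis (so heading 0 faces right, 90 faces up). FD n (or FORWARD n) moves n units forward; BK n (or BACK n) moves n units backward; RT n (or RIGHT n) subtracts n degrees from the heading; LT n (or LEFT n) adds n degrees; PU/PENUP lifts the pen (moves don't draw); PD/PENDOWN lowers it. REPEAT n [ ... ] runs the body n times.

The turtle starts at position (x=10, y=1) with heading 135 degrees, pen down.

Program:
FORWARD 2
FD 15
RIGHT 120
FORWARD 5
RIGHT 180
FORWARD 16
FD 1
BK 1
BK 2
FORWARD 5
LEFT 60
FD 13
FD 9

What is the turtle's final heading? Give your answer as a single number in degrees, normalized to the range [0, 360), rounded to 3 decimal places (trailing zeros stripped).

Executing turtle program step by step:
Start: pos=(10,1), heading=135, pen down
FD 2: (10,1) -> (8.586,2.414) [heading=135, draw]
FD 15: (8.586,2.414) -> (-2.021,13.021) [heading=135, draw]
RT 120: heading 135 -> 15
FD 5: (-2.021,13.021) -> (2.809,14.315) [heading=15, draw]
RT 180: heading 15 -> 195
FD 16: (2.809,14.315) -> (-12.646,10.174) [heading=195, draw]
FD 1: (-12.646,10.174) -> (-13.612,9.915) [heading=195, draw]
BK 1: (-13.612,9.915) -> (-12.646,10.174) [heading=195, draw]
BK 2: (-12.646,10.174) -> (-10.714,10.691) [heading=195, draw]
FD 5: (-10.714,10.691) -> (-15.544,9.397) [heading=195, draw]
LT 60: heading 195 -> 255
FD 13: (-15.544,9.397) -> (-18.908,-3.16) [heading=255, draw]
FD 9: (-18.908,-3.16) -> (-21.238,-11.853) [heading=255, draw]
Final: pos=(-21.238,-11.853), heading=255, 10 segment(s) drawn

Answer: 255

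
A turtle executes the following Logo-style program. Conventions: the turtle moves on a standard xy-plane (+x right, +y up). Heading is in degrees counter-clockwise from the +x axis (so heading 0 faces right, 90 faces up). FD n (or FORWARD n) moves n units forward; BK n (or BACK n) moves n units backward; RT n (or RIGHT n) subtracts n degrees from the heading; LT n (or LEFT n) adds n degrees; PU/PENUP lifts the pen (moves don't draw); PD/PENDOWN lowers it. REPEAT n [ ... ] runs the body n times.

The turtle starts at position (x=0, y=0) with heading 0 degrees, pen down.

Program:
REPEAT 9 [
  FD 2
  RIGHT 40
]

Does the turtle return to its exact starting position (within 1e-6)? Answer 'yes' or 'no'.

Executing turtle program step by step:
Start: pos=(0,0), heading=0, pen down
REPEAT 9 [
  -- iteration 1/9 --
  FD 2: (0,0) -> (2,0) [heading=0, draw]
  RT 40: heading 0 -> 320
  -- iteration 2/9 --
  FD 2: (2,0) -> (3.532,-1.286) [heading=320, draw]
  RT 40: heading 320 -> 280
  -- iteration 3/9 --
  FD 2: (3.532,-1.286) -> (3.879,-3.255) [heading=280, draw]
  RT 40: heading 280 -> 240
  -- iteration 4/9 --
  FD 2: (3.879,-3.255) -> (2.879,-4.987) [heading=240, draw]
  RT 40: heading 240 -> 200
  -- iteration 5/9 --
  FD 2: (2.879,-4.987) -> (1,-5.671) [heading=200, draw]
  RT 40: heading 200 -> 160
  -- iteration 6/9 --
  FD 2: (1,-5.671) -> (-0.879,-4.987) [heading=160, draw]
  RT 40: heading 160 -> 120
  -- iteration 7/9 --
  FD 2: (-0.879,-4.987) -> (-1.879,-3.255) [heading=120, draw]
  RT 40: heading 120 -> 80
  -- iteration 8/9 --
  FD 2: (-1.879,-3.255) -> (-1.532,-1.286) [heading=80, draw]
  RT 40: heading 80 -> 40
  -- iteration 9/9 --
  FD 2: (-1.532,-1.286) -> (0,0) [heading=40, draw]
  RT 40: heading 40 -> 0
]
Final: pos=(0,0), heading=0, 9 segment(s) drawn

Start position: (0, 0)
Final position: (0, 0)
Distance = 0; < 1e-6 -> CLOSED

Answer: yes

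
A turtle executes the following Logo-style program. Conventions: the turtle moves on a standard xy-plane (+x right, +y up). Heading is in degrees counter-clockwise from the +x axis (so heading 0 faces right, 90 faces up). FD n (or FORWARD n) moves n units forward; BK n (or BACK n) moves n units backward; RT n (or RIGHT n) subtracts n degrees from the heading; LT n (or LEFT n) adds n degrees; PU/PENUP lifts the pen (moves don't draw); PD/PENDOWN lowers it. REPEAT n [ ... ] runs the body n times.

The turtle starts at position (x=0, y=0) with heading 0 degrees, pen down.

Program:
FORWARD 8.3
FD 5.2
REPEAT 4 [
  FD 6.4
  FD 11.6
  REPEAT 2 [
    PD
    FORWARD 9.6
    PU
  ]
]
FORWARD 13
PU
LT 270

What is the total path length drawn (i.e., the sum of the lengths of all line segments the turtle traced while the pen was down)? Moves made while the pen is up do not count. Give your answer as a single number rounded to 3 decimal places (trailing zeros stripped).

Answer: 108.3

Derivation:
Executing turtle program step by step:
Start: pos=(0,0), heading=0, pen down
FD 8.3: (0,0) -> (8.3,0) [heading=0, draw]
FD 5.2: (8.3,0) -> (13.5,0) [heading=0, draw]
REPEAT 4 [
  -- iteration 1/4 --
  FD 6.4: (13.5,0) -> (19.9,0) [heading=0, draw]
  FD 11.6: (19.9,0) -> (31.5,0) [heading=0, draw]
  REPEAT 2 [
    -- iteration 1/2 --
    PD: pen down
    FD 9.6: (31.5,0) -> (41.1,0) [heading=0, draw]
    PU: pen up
    -- iteration 2/2 --
    PD: pen down
    FD 9.6: (41.1,0) -> (50.7,0) [heading=0, draw]
    PU: pen up
  ]
  -- iteration 2/4 --
  FD 6.4: (50.7,0) -> (57.1,0) [heading=0, move]
  FD 11.6: (57.1,0) -> (68.7,0) [heading=0, move]
  REPEAT 2 [
    -- iteration 1/2 --
    PD: pen down
    FD 9.6: (68.7,0) -> (78.3,0) [heading=0, draw]
    PU: pen up
    -- iteration 2/2 --
    PD: pen down
    FD 9.6: (78.3,0) -> (87.9,0) [heading=0, draw]
    PU: pen up
  ]
  -- iteration 3/4 --
  FD 6.4: (87.9,0) -> (94.3,0) [heading=0, move]
  FD 11.6: (94.3,0) -> (105.9,0) [heading=0, move]
  REPEAT 2 [
    -- iteration 1/2 --
    PD: pen down
    FD 9.6: (105.9,0) -> (115.5,0) [heading=0, draw]
    PU: pen up
    -- iteration 2/2 --
    PD: pen down
    FD 9.6: (115.5,0) -> (125.1,0) [heading=0, draw]
    PU: pen up
  ]
  -- iteration 4/4 --
  FD 6.4: (125.1,0) -> (131.5,0) [heading=0, move]
  FD 11.6: (131.5,0) -> (143.1,0) [heading=0, move]
  REPEAT 2 [
    -- iteration 1/2 --
    PD: pen down
    FD 9.6: (143.1,0) -> (152.7,0) [heading=0, draw]
    PU: pen up
    -- iteration 2/2 --
    PD: pen down
    FD 9.6: (152.7,0) -> (162.3,0) [heading=0, draw]
    PU: pen up
  ]
]
FD 13: (162.3,0) -> (175.3,0) [heading=0, move]
PU: pen up
LT 270: heading 0 -> 270
Final: pos=(175.3,0), heading=270, 12 segment(s) drawn

Segment lengths:
  seg 1: (0,0) -> (8.3,0), length = 8.3
  seg 2: (8.3,0) -> (13.5,0), length = 5.2
  seg 3: (13.5,0) -> (19.9,0), length = 6.4
  seg 4: (19.9,0) -> (31.5,0), length = 11.6
  seg 5: (31.5,0) -> (41.1,0), length = 9.6
  seg 6: (41.1,0) -> (50.7,0), length = 9.6
  seg 7: (68.7,0) -> (78.3,0), length = 9.6
  seg 8: (78.3,0) -> (87.9,0), length = 9.6
  seg 9: (105.9,0) -> (115.5,0), length = 9.6
  seg 10: (115.5,0) -> (125.1,0), length = 9.6
  seg 11: (143.1,0) -> (152.7,0), length = 9.6
  seg 12: (152.7,0) -> (162.3,0), length = 9.6
Total = 108.3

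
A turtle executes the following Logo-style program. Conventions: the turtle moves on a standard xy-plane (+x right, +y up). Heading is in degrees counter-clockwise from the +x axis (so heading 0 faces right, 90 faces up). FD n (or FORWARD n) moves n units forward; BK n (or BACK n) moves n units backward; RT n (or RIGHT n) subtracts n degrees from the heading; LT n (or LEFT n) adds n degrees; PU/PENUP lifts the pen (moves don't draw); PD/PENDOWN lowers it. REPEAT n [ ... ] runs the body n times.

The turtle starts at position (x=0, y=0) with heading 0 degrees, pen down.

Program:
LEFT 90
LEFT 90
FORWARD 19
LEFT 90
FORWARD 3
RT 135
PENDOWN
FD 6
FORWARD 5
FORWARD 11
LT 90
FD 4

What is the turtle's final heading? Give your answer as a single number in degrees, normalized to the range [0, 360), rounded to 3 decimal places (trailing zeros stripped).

Executing turtle program step by step:
Start: pos=(0,0), heading=0, pen down
LT 90: heading 0 -> 90
LT 90: heading 90 -> 180
FD 19: (0,0) -> (-19,0) [heading=180, draw]
LT 90: heading 180 -> 270
FD 3: (-19,0) -> (-19,-3) [heading=270, draw]
RT 135: heading 270 -> 135
PD: pen down
FD 6: (-19,-3) -> (-23.243,1.243) [heading=135, draw]
FD 5: (-23.243,1.243) -> (-26.778,4.778) [heading=135, draw]
FD 11: (-26.778,4.778) -> (-34.556,12.556) [heading=135, draw]
LT 90: heading 135 -> 225
FD 4: (-34.556,12.556) -> (-37.385,9.728) [heading=225, draw]
Final: pos=(-37.385,9.728), heading=225, 6 segment(s) drawn

Answer: 225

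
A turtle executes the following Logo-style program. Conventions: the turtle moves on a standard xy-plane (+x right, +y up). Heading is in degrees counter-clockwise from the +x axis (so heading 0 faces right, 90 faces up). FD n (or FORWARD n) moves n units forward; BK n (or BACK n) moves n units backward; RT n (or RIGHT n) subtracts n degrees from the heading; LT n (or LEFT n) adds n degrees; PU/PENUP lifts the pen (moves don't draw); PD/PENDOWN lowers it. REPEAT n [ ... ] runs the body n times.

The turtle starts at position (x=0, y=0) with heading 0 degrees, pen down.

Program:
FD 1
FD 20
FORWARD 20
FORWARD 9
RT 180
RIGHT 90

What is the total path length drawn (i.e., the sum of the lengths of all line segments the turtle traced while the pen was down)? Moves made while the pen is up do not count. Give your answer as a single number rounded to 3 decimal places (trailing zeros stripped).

Executing turtle program step by step:
Start: pos=(0,0), heading=0, pen down
FD 1: (0,0) -> (1,0) [heading=0, draw]
FD 20: (1,0) -> (21,0) [heading=0, draw]
FD 20: (21,0) -> (41,0) [heading=0, draw]
FD 9: (41,0) -> (50,0) [heading=0, draw]
RT 180: heading 0 -> 180
RT 90: heading 180 -> 90
Final: pos=(50,0), heading=90, 4 segment(s) drawn

Segment lengths:
  seg 1: (0,0) -> (1,0), length = 1
  seg 2: (1,0) -> (21,0), length = 20
  seg 3: (21,0) -> (41,0), length = 20
  seg 4: (41,0) -> (50,0), length = 9
Total = 50

Answer: 50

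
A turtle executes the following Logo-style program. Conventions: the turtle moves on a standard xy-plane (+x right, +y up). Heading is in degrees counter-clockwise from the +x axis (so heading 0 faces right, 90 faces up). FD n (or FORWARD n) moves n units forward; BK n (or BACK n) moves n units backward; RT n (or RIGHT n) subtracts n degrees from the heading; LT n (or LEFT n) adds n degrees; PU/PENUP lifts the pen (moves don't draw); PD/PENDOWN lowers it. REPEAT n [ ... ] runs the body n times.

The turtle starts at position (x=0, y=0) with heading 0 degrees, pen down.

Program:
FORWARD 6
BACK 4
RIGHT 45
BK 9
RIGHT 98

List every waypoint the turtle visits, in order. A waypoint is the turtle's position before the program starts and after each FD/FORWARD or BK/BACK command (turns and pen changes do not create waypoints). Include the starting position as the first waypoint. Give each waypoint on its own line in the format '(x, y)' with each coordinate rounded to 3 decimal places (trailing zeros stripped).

Answer: (0, 0)
(6, 0)
(2, 0)
(-4.364, 6.364)

Derivation:
Executing turtle program step by step:
Start: pos=(0,0), heading=0, pen down
FD 6: (0,0) -> (6,0) [heading=0, draw]
BK 4: (6,0) -> (2,0) [heading=0, draw]
RT 45: heading 0 -> 315
BK 9: (2,0) -> (-4.364,6.364) [heading=315, draw]
RT 98: heading 315 -> 217
Final: pos=(-4.364,6.364), heading=217, 3 segment(s) drawn
Waypoints (4 total):
(0, 0)
(6, 0)
(2, 0)
(-4.364, 6.364)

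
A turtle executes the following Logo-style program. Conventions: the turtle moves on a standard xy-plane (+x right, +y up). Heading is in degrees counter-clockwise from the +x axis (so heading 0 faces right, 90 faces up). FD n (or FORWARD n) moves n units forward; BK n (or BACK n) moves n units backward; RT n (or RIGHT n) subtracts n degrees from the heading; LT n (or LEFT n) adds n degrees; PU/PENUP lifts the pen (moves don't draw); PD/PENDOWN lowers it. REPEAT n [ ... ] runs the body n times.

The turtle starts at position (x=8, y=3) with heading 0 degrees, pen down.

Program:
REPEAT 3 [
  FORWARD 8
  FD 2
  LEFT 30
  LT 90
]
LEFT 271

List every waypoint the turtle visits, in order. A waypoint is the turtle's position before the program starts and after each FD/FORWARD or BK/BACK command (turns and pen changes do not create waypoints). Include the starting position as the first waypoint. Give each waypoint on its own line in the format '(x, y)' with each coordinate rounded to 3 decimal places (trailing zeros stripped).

Executing turtle program step by step:
Start: pos=(8,3), heading=0, pen down
REPEAT 3 [
  -- iteration 1/3 --
  FD 8: (8,3) -> (16,3) [heading=0, draw]
  FD 2: (16,3) -> (18,3) [heading=0, draw]
  LT 30: heading 0 -> 30
  LT 90: heading 30 -> 120
  -- iteration 2/3 --
  FD 8: (18,3) -> (14,9.928) [heading=120, draw]
  FD 2: (14,9.928) -> (13,11.66) [heading=120, draw]
  LT 30: heading 120 -> 150
  LT 90: heading 150 -> 240
  -- iteration 3/3 --
  FD 8: (13,11.66) -> (9,4.732) [heading=240, draw]
  FD 2: (9,4.732) -> (8,3) [heading=240, draw]
  LT 30: heading 240 -> 270
  LT 90: heading 270 -> 0
]
LT 271: heading 0 -> 271
Final: pos=(8,3), heading=271, 6 segment(s) drawn
Waypoints (7 total):
(8, 3)
(16, 3)
(18, 3)
(14, 9.928)
(13, 11.66)
(9, 4.732)
(8, 3)

Answer: (8, 3)
(16, 3)
(18, 3)
(14, 9.928)
(13, 11.66)
(9, 4.732)
(8, 3)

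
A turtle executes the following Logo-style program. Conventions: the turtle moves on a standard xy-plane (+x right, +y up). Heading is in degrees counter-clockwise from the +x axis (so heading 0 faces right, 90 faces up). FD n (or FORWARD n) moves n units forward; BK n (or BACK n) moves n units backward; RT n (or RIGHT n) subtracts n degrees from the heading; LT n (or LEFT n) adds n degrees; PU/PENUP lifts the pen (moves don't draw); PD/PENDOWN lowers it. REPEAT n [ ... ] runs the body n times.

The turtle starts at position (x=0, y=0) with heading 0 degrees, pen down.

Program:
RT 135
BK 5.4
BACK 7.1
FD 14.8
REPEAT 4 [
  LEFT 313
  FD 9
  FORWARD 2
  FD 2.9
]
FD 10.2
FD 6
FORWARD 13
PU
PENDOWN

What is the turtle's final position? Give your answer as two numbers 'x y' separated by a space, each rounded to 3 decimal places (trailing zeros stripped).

Answer: 11.237 49.111

Derivation:
Executing turtle program step by step:
Start: pos=(0,0), heading=0, pen down
RT 135: heading 0 -> 225
BK 5.4: (0,0) -> (3.818,3.818) [heading=225, draw]
BK 7.1: (3.818,3.818) -> (8.839,8.839) [heading=225, draw]
FD 14.8: (8.839,8.839) -> (-1.626,-1.626) [heading=225, draw]
REPEAT 4 [
  -- iteration 1/4 --
  LT 313: heading 225 -> 178
  FD 9: (-1.626,-1.626) -> (-10.621,-1.312) [heading=178, draw]
  FD 2: (-10.621,-1.312) -> (-12.62,-1.242) [heading=178, draw]
  FD 2.9: (-12.62,-1.242) -> (-15.518,-1.141) [heading=178, draw]
  -- iteration 2/4 --
  LT 313: heading 178 -> 131
  FD 9: (-15.518,-1.141) -> (-21.422,5.651) [heading=131, draw]
  FD 2: (-21.422,5.651) -> (-22.735,7.161) [heading=131, draw]
  FD 2.9: (-22.735,7.161) -> (-24.637,9.349) [heading=131, draw]
  -- iteration 3/4 --
  LT 313: heading 131 -> 84
  FD 9: (-24.637,9.349) -> (-23.696,18.3) [heading=84, draw]
  FD 2: (-23.696,18.3) -> (-23.487,20.289) [heading=84, draw]
  FD 2.9: (-23.487,20.289) -> (-23.184,23.173) [heading=84, draw]
  -- iteration 4/4 --
  LT 313: heading 84 -> 37
  FD 9: (-23.184,23.173) -> (-15.996,28.589) [heading=37, draw]
  FD 2: (-15.996,28.589) -> (-14.399,29.793) [heading=37, draw]
  FD 2.9: (-14.399,29.793) -> (-12.083,31.538) [heading=37, draw]
]
FD 10.2: (-12.083,31.538) -> (-3.937,37.677) [heading=37, draw]
FD 6: (-3.937,37.677) -> (0.855,41.288) [heading=37, draw]
FD 13: (0.855,41.288) -> (11.237,49.111) [heading=37, draw]
PU: pen up
PD: pen down
Final: pos=(11.237,49.111), heading=37, 18 segment(s) drawn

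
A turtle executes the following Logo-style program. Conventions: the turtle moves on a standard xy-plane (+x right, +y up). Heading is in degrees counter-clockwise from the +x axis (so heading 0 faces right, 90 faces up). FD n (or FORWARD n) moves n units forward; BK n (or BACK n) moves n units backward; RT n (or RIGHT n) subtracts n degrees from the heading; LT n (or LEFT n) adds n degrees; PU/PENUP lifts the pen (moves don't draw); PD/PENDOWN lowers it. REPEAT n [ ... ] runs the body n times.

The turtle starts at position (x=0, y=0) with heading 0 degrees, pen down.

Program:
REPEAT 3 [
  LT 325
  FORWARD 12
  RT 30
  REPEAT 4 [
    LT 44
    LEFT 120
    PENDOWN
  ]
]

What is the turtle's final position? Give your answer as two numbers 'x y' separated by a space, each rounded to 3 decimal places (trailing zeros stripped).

Answer: 2.983 0.855

Derivation:
Executing turtle program step by step:
Start: pos=(0,0), heading=0, pen down
REPEAT 3 [
  -- iteration 1/3 --
  LT 325: heading 0 -> 325
  FD 12: (0,0) -> (9.83,-6.883) [heading=325, draw]
  RT 30: heading 325 -> 295
  REPEAT 4 [
    -- iteration 1/4 --
    LT 44: heading 295 -> 339
    LT 120: heading 339 -> 99
    PD: pen down
    -- iteration 2/4 --
    LT 44: heading 99 -> 143
    LT 120: heading 143 -> 263
    PD: pen down
    -- iteration 3/4 --
    LT 44: heading 263 -> 307
    LT 120: heading 307 -> 67
    PD: pen down
    -- iteration 4/4 --
    LT 44: heading 67 -> 111
    LT 120: heading 111 -> 231
    PD: pen down
  ]
  -- iteration 2/3 --
  LT 325: heading 231 -> 196
  FD 12: (9.83,-6.883) -> (-1.705,-10.191) [heading=196, draw]
  RT 30: heading 196 -> 166
  REPEAT 4 [
    -- iteration 1/4 --
    LT 44: heading 166 -> 210
    LT 120: heading 210 -> 330
    PD: pen down
    -- iteration 2/4 --
    LT 44: heading 330 -> 14
    LT 120: heading 14 -> 134
    PD: pen down
    -- iteration 3/4 --
    LT 44: heading 134 -> 178
    LT 120: heading 178 -> 298
    PD: pen down
    -- iteration 4/4 --
    LT 44: heading 298 -> 342
    LT 120: heading 342 -> 102
    PD: pen down
  ]
  -- iteration 3/3 --
  LT 325: heading 102 -> 67
  FD 12: (-1.705,-10.191) -> (2.983,0.855) [heading=67, draw]
  RT 30: heading 67 -> 37
  REPEAT 4 [
    -- iteration 1/4 --
    LT 44: heading 37 -> 81
    LT 120: heading 81 -> 201
    PD: pen down
    -- iteration 2/4 --
    LT 44: heading 201 -> 245
    LT 120: heading 245 -> 5
    PD: pen down
    -- iteration 3/4 --
    LT 44: heading 5 -> 49
    LT 120: heading 49 -> 169
    PD: pen down
    -- iteration 4/4 --
    LT 44: heading 169 -> 213
    LT 120: heading 213 -> 333
    PD: pen down
  ]
]
Final: pos=(2.983,0.855), heading=333, 3 segment(s) drawn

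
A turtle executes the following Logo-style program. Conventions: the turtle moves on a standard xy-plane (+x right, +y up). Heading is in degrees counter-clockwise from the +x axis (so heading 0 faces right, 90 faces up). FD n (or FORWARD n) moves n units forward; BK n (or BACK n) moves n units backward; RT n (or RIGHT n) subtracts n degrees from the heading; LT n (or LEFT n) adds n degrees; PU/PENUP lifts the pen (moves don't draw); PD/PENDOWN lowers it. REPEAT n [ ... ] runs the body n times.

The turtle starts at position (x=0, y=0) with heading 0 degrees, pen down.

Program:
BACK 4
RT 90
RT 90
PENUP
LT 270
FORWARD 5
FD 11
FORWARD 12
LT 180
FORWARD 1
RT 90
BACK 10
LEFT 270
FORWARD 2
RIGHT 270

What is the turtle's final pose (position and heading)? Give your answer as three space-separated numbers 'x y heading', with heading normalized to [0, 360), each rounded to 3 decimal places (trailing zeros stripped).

Executing turtle program step by step:
Start: pos=(0,0), heading=0, pen down
BK 4: (0,0) -> (-4,0) [heading=0, draw]
RT 90: heading 0 -> 270
RT 90: heading 270 -> 180
PU: pen up
LT 270: heading 180 -> 90
FD 5: (-4,0) -> (-4,5) [heading=90, move]
FD 11: (-4,5) -> (-4,16) [heading=90, move]
FD 12: (-4,16) -> (-4,28) [heading=90, move]
LT 180: heading 90 -> 270
FD 1: (-4,28) -> (-4,27) [heading=270, move]
RT 90: heading 270 -> 180
BK 10: (-4,27) -> (6,27) [heading=180, move]
LT 270: heading 180 -> 90
FD 2: (6,27) -> (6,29) [heading=90, move]
RT 270: heading 90 -> 180
Final: pos=(6,29), heading=180, 1 segment(s) drawn

Answer: 6 29 180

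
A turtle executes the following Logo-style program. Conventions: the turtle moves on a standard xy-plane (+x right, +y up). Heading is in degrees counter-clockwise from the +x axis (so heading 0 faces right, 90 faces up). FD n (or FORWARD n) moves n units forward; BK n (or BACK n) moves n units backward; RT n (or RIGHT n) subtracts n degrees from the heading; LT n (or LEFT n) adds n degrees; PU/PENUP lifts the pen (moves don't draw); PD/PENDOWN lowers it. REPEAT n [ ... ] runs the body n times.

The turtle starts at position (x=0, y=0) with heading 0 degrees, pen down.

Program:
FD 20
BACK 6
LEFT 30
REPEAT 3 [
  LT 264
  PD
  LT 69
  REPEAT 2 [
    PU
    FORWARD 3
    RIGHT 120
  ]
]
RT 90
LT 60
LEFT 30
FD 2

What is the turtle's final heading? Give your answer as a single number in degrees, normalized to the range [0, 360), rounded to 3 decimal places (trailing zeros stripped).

Answer: 309

Derivation:
Executing turtle program step by step:
Start: pos=(0,0), heading=0, pen down
FD 20: (0,0) -> (20,0) [heading=0, draw]
BK 6: (20,0) -> (14,0) [heading=0, draw]
LT 30: heading 0 -> 30
REPEAT 3 [
  -- iteration 1/3 --
  LT 264: heading 30 -> 294
  PD: pen down
  LT 69: heading 294 -> 3
  REPEAT 2 [
    -- iteration 1/2 --
    PU: pen up
    FD 3: (14,0) -> (16.996,0.157) [heading=3, move]
    RT 120: heading 3 -> 243
    -- iteration 2/2 --
    PU: pen up
    FD 3: (16.996,0.157) -> (15.634,-2.516) [heading=243, move]
    RT 120: heading 243 -> 123
  ]
  -- iteration 2/3 --
  LT 264: heading 123 -> 27
  PD: pen down
  LT 69: heading 27 -> 96
  REPEAT 2 [
    -- iteration 1/2 --
    PU: pen up
    FD 3: (15.634,-2.516) -> (15.32,0.468) [heading=96, move]
    RT 120: heading 96 -> 336
    -- iteration 2/2 --
    PU: pen up
    FD 3: (15.32,0.468) -> (18.061,-0.753) [heading=336, move]
    RT 120: heading 336 -> 216
  ]
  -- iteration 3/3 --
  LT 264: heading 216 -> 120
  PD: pen down
  LT 69: heading 120 -> 189
  REPEAT 2 [
    -- iteration 1/2 --
    PU: pen up
    FD 3: (18.061,-0.753) -> (15.098,-1.222) [heading=189, move]
    RT 120: heading 189 -> 69
    -- iteration 2/2 --
    PU: pen up
    FD 3: (15.098,-1.222) -> (16.173,1.579) [heading=69, move]
    RT 120: heading 69 -> 309
  ]
]
RT 90: heading 309 -> 219
LT 60: heading 219 -> 279
LT 30: heading 279 -> 309
FD 2: (16.173,1.579) -> (17.432,0.024) [heading=309, move]
Final: pos=(17.432,0.024), heading=309, 2 segment(s) drawn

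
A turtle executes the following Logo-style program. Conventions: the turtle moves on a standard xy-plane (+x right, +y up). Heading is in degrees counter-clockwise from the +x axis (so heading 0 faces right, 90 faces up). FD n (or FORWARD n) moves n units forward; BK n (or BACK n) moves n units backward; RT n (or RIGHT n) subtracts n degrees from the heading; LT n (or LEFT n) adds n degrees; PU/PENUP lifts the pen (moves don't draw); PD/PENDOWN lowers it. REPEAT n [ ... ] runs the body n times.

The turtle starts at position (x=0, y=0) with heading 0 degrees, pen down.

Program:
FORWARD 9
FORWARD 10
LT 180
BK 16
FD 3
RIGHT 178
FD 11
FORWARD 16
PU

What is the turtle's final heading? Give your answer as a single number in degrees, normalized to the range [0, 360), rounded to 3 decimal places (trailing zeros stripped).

Answer: 2

Derivation:
Executing turtle program step by step:
Start: pos=(0,0), heading=0, pen down
FD 9: (0,0) -> (9,0) [heading=0, draw]
FD 10: (9,0) -> (19,0) [heading=0, draw]
LT 180: heading 0 -> 180
BK 16: (19,0) -> (35,0) [heading=180, draw]
FD 3: (35,0) -> (32,0) [heading=180, draw]
RT 178: heading 180 -> 2
FD 11: (32,0) -> (42.993,0.384) [heading=2, draw]
FD 16: (42.993,0.384) -> (58.984,0.942) [heading=2, draw]
PU: pen up
Final: pos=(58.984,0.942), heading=2, 6 segment(s) drawn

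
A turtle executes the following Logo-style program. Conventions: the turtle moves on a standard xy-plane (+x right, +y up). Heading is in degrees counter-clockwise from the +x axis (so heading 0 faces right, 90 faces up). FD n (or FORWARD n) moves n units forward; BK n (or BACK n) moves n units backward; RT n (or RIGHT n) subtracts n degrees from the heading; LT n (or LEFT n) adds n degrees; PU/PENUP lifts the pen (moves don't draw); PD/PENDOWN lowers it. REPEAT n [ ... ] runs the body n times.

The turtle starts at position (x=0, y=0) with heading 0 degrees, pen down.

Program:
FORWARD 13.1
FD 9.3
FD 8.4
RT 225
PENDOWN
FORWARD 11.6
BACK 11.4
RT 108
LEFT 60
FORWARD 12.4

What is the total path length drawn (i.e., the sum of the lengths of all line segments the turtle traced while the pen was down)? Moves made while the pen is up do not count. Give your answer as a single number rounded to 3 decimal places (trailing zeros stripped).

Executing turtle program step by step:
Start: pos=(0,0), heading=0, pen down
FD 13.1: (0,0) -> (13.1,0) [heading=0, draw]
FD 9.3: (13.1,0) -> (22.4,0) [heading=0, draw]
FD 8.4: (22.4,0) -> (30.8,0) [heading=0, draw]
RT 225: heading 0 -> 135
PD: pen down
FD 11.6: (30.8,0) -> (22.598,8.202) [heading=135, draw]
BK 11.4: (22.598,8.202) -> (30.659,0.141) [heading=135, draw]
RT 108: heading 135 -> 27
LT 60: heading 27 -> 87
FD 12.4: (30.659,0.141) -> (31.308,12.524) [heading=87, draw]
Final: pos=(31.308,12.524), heading=87, 6 segment(s) drawn

Segment lengths:
  seg 1: (0,0) -> (13.1,0), length = 13.1
  seg 2: (13.1,0) -> (22.4,0), length = 9.3
  seg 3: (22.4,0) -> (30.8,0), length = 8.4
  seg 4: (30.8,0) -> (22.598,8.202), length = 11.6
  seg 5: (22.598,8.202) -> (30.659,0.141), length = 11.4
  seg 6: (30.659,0.141) -> (31.308,12.524), length = 12.4
Total = 66.2

Answer: 66.2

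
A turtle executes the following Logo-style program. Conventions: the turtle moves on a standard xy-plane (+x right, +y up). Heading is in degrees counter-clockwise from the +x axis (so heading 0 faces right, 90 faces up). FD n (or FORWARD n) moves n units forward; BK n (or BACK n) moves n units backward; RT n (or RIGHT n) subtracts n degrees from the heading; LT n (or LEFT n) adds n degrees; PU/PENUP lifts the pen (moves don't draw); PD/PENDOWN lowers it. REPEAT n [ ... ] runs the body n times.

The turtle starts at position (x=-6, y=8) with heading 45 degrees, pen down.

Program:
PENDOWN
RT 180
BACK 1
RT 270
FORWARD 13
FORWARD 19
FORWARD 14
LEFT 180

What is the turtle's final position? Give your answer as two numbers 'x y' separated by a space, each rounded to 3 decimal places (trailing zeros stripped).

Answer: 27.234 -23.82

Derivation:
Executing turtle program step by step:
Start: pos=(-6,8), heading=45, pen down
PD: pen down
RT 180: heading 45 -> 225
BK 1: (-6,8) -> (-5.293,8.707) [heading=225, draw]
RT 270: heading 225 -> 315
FD 13: (-5.293,8.707) -> (3.899,-0.485) [heading=315, draw]
FD 19: (3.899,-0.485) -> (17.335,-13.92) [heading=315, draw]
FD 14: (17.335,-13.92) -> (27.234,-23.82) [heading=315, draw]
LT 180: heading 315 -> 135
Final: pos=(27.234,-23.82), heading=135, 4 segment(s) drawn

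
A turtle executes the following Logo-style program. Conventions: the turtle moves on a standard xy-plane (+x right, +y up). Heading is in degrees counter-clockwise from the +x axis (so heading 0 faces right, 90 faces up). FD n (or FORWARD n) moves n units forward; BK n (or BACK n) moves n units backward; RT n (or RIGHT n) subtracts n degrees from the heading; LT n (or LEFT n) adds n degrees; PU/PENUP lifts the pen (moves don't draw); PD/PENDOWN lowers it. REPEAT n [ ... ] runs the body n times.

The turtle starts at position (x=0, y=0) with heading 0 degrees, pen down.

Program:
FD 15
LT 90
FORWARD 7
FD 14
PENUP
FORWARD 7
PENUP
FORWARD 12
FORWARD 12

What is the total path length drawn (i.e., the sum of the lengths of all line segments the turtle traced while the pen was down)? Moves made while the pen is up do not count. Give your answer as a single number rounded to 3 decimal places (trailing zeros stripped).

Executing turtle program step by step:
Start: pos=(0,0), heading=0, pen down
FD 15: (0,0) -> (15,0) [heading=0, draw]
LT 90: heading 0 -> 90
FD 7: (15,0) -> (15,7) [heading=90, draw]
FD 14: (15,7) -> (15,21) [heading=90, draw]
PU: pen up
FD 7: (15,21) -> (15,28) [heading=90, move]
PU: pen up
FD 12: (15,28) -> (15,40) [heading=90, move]
FD 12: (15,40) -> (15,52) [heading=90, move]
Final: pos=(15,52), heading=90, 3 segment(s) drawn

Segment lengths:
  seg 1: (0,0) -> (15,0), length = 15
  seg 2: (15,0) -> (15,7), length = 7
  seg 3: (15,7) -> (15,21), length = 14
Total = 36

Answer: 36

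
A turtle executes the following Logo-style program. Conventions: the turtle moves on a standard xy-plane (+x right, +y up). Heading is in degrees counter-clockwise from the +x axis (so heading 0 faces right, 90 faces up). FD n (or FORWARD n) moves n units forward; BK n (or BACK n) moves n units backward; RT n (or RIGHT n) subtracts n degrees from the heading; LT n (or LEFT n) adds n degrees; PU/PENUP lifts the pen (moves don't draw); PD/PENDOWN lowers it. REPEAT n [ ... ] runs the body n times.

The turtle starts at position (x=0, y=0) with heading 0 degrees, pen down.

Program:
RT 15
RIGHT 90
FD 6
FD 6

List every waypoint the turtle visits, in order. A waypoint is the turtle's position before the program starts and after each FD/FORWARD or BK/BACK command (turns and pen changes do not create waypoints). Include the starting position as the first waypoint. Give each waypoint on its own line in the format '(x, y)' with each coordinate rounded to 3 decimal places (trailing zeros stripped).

Answer: (0, 0)
(-1.553, -5.796)
(-3.106, -11.591)

Derivation:
Executing turtle program step by step:
Start: pos=(0,0), heading=0, pen down
RT 15: heading 0 -> 345
RT 90: heading 345 -> 255
FD 6: (0,0) -> (-1.553,-5.796) [heading=255, draw]
FD 6: (-1.553,-5.796) -> (-3.106,-11.591) [heading=255, draw]
Final: pos=(-3.106,-11.591), heading=255, 2 segment(s) drawn
Waypoints (3 total):
(0, 0)
(-1.553, -5.796)
(-3.106, -11.591)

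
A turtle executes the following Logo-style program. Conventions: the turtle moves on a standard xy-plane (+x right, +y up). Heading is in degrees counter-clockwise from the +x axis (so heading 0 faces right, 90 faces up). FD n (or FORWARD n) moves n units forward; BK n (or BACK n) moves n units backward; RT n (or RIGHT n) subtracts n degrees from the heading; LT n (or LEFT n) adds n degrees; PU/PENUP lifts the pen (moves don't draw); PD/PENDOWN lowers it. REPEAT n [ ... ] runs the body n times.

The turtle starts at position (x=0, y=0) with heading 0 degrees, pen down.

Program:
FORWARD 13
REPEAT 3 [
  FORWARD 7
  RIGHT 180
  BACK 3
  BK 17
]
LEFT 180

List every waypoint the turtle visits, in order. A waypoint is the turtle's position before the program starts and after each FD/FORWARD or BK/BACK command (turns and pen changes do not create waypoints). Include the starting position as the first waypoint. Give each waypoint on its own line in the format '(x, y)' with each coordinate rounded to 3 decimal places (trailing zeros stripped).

Executing turtle program step by step:
Start: pos=(0,0), heading=0, pen down
FD 13: (0,0) -> (13,0) [heading=0, draw]
REPEAT 3 [
  -- iteration 1/3 --
  FD 7: (13,0) -> (20,0) [heading=0, draw]
  RT 180: heading 0 -> 180
  BK 3: (20,0) -> (23,0) [heading=180, draw]
  BK 17: (23,0) -> (40,0) [heading=180, draw]
  -- iteration 2/3 --
  FD 7: (40,0) -> (33,0) [heading=180, draw]
  RT 180: heading 180 -> 0
  BK 3: (33,0) -> (30,0) [heading=0, draw]
  BK 17: (30,0) -> (13,0) [heading=0, draw]
  -- iteration 3/3 --
  FD 7: (13,0) -> (20,0) [heading=0, draw]
  RT 180: heading 0 -> 180
  BK 3: (20,0) -> (23,0) [heading=180, draw]
  BK 17: (23,0) -> (40,0) [heading=180, draw]
]
LT 180: heading 180 -> 0
Final: pos=(40,0), heading=0, 10 segment(s) drawn
Waypoints (11 total):
(0, 0)
(13, 0)
(20, 0)
(23, 0)
(40, 0)
(33, 0)
(30, 0)
(13, 0)
(20, 0)
(23, 0)
(40, 0)

Answer: (0, 0)
(13, 0)
(20, 0)
(23, 0)
(40, 0)
(33, 0)
(30, 0)
(13, 0)
(20, 0)
(23, 0)
(40, 0)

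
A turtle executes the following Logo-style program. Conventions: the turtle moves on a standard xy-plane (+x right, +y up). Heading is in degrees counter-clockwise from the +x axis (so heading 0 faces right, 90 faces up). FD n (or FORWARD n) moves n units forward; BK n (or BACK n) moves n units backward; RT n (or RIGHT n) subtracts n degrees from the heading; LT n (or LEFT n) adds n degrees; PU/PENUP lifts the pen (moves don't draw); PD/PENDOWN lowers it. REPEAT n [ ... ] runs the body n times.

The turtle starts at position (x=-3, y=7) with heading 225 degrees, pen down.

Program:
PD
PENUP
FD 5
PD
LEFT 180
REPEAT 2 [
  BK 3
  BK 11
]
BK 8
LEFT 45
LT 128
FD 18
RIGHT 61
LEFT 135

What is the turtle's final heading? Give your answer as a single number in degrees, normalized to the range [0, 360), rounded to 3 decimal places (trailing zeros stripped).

Answer: 292

Derivation:
Executing turtle program step by step:
Start: pos=(-3,7), heading=225, pen down
PD: pen down
PU: pen up
FD 5: (-3,7) -> (-6.536,3.464) [heading=225, move]
PD: pen down
LT 180: heading 225 -> 45
REPEAT 2 [
  -- iteration 1/2 --
  BK 3: (-6.536,3.464) -> (-8.657,1.343) [heading=45, draw]
  BK 11: (-8.657,1.343) -> (-16.435,-6.435) [heading=45, draw]
  -- iteration 2/2 --
  BK 3: (-16.435,-6.435) -> (-18.556,-8.556) [heading=45, draw]
  BK 11: (-18.556,-8.556) -> (-26.335,-16.335) [heading=45, draw]
]
BK 8: (-26.335,-16.335) -> (-31.991,-21.991) [heading=45, draw]
LT 45: heading 45 -> 90
LT 128: heading 90 -> 218
FD 18: (-31.991,-21.991) -> (-46.176,-33.073) [heading=218, draw]
RT 61: heading 218 -> 157
LT 135: heading 157 -> 292
Final: pos=(-46.176,-33.073), heading=292, 6 segment(s) drawn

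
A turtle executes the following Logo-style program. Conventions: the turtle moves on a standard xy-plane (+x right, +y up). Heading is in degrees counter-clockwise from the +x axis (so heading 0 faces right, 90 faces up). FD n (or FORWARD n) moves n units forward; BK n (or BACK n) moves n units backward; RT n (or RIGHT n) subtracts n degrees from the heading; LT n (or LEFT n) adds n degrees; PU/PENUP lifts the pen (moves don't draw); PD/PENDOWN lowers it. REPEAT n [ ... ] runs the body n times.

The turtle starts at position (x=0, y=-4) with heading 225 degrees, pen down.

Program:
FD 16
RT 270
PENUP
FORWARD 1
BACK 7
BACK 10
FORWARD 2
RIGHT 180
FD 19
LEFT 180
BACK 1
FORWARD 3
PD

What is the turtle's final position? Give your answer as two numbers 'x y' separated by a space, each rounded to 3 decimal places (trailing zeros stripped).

Answer: -33.234 6.607

Derivation:
Executing turtle program step by step:
Start: pos=(0,-4), heading=225, pen down
FD 16: (0,-4) -> (-11.314,-15.314) [heading=225, draw]
RT 270: heading 225 -> 315
PU: pen up
FD 1: (-11.314,-15.314) -> (-10.607,-16.021) [heading=315, move]
BK 7: (-10.607,-16.021) -> (-15.556,-11.071) [heading=315, move]
BK 10: (-15.556,-11.071) -> (-22.627,-4) [heading=315, move]
FD 2: (-22.627,-4) -> (-21.213,-5.414) [heading=315, move]
RT 180: heading 315 -> 135
FD 19: (-21.213,-5.414) -> (-34.648,8.021) [heading=135, move]
LT 180: heading 135 -> 315
BK 1: (-34.648,8.021) -> (-35.355,8.728) [heading=315, move]
FD 3: (-35.355,8.728) -> (-33.234,6.607) [heading=315, move]
PD: pen down
Final: pos=(-33.234,6.607), heading=315, 1 segment(s) drawn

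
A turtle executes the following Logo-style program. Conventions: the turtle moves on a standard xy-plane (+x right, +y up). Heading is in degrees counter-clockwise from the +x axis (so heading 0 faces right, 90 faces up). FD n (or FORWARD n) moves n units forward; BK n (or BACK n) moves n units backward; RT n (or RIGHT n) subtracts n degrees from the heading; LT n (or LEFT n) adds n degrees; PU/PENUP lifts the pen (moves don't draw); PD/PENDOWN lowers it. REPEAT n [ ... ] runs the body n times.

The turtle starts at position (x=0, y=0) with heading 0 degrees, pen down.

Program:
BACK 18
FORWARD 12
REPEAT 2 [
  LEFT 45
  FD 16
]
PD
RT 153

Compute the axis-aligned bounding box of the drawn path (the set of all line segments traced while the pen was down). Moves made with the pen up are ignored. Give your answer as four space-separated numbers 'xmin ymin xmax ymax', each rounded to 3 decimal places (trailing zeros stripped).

Executing turtle program step by step:
Start: pos=(0,0), heading=0, pen down
BK 18: (0,0) -> (-18,0) [heading=0, draw]
FD 12: (-18,0) -> (-6,0) [heading=0, draw]
REPEAT 2 [
  -- iteration 1/2 --
  LT 45: heading 0 -> 45
  FD 16: (-6,0) -> (5.314,11.314) [heading=45, draw]
  -- iteration 2/2 --
  LT 45: heading 45 -> 90
  FD 16: (5.314,11.314) -> (5.314,27.314) [heading=90, draw]
]
PD: pen down
RT 153: heading 90 -> 297
Final: pos=(5.314,27.314), heading=297, 4 segment(s) drawn

Segment endpoints: x in {-18, -6, 0, 5.314, 5.314}, y in {0, 11.314, 27.314}
xmin=-18, ymin=0, xmax=5.314, ymax=27.314

Answer: -18 0 5.314 27.314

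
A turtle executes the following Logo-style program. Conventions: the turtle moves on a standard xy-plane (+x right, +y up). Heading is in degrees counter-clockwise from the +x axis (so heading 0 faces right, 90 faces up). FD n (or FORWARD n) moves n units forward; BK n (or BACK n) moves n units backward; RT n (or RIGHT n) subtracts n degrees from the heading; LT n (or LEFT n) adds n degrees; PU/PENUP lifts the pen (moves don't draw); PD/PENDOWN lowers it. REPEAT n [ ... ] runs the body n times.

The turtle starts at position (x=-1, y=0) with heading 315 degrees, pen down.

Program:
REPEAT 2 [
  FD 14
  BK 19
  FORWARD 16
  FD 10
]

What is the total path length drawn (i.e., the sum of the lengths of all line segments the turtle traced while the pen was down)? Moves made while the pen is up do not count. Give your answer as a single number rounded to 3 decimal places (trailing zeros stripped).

Executing turtle program step by step:
Start: pos=(-1,0), heading=315, pen down
REPEAT 2 [
  -- iteration 1/2 --
  FD 14: (-1,0) -> (8.899,-9.899) [heading=315, draw]
  BK 19: (8.899,-9.899) -> (-4.536,3.536) [heading=315, draw]
  FD 16: (-4.536,3.536) -> (6.778,-7.778) [heading=315, draw]
  FD 10: (6.778,-7.778) -> (13.849,-14.849) [heading=315, draw]
  -- iteration 2/2 --
  FD 14: (13.849,-14.849) -> (23.749,-24.749) [heading=315, draw]
  BK 19: (23.749,-24.749) -> (10.314,-11.314) [heading=315, draw]
  FD 16: (10.314,-11.314) -> (21.627,-22.627) [heading=315, draw]
  FD 10: (21.627,-22.627) -> (28.698,-29.698) [heading=315, draw]
]
Final: pos=(28.698,-29.698), heading=315, 8 segment(s) drawn

Segment lengths:
  seg 1: (-1,0) -> (8.899,-9.899), length = 14
  seg 2: (8.899,-9.899) -> (-4.536,3.536), length = 19
  seg 3: (-4.536,3.536) -> (6.778,-7.778), length = 16
  seg 4: (6.778,-7.778) -> (13.849,-14.849), length = 10
  seg 5: (13.849,-14.849) -> (23.749,-24.749), length = 14
  seg 6: (23.749,-24.749) -> (10.314,-11.314), length = 19
  seg 7: (10.314,-11.314) -> (21.627,-22.627), length = 16
  seg 8: (21.627,-22.627) -> (28.698,-29.698), length = 10
Total = 118

Answer: 118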